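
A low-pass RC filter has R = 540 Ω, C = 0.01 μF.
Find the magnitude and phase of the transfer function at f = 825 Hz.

Step 1 — Angular frequency: ω = 2π·825 = 5184 rad/s.
Step 2 — Transfer function: H(jω) = 1/(1 + jωRC).
Step 3 — Denominator: 1 + jωRC = 1 + j·5184·540·1e-08 = 1 + j0.02799.
Step 4 — H = 0.9992 - j0.02797.
Step 5 — Magnitude: |H| = 0.9996 (-0.0 dB); phase: φ = -1.6°.

|H| = 0.9996 (-0.0 dB), φ = -1.6°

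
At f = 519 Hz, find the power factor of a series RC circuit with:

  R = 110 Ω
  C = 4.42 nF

Step 1 — Angular frequency: ω = 2π·f = 2π·519 = 3261 rad/s.
Step 2 — Component impedances:
  R: Z = R = 110 Ω
  C: Z = 1/(jωC) = -j/(ω·C) = 0 - j6.938e+04 Ω
Step 3 — Series combination: Z_total = R + C = 110 - j6.938e+04 Ω = 6.938e+04∠-89.9° Ω.
Step 4 — Power factor: PF = cos(φ) = Re(Z)/|Z| = 110/6.938e+04 = 0.001585.
Step 5 — Type: Im(Z) = -6.938e+04 ⇒ leading (phase φ = -89.9°).

PF = 0.001585 (leading, φ = -89.9°)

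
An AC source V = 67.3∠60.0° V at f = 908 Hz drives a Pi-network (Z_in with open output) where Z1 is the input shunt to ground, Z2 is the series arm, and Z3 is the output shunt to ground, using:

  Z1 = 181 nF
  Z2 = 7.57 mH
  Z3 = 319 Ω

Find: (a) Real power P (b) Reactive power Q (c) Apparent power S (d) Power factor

Step 1 — Angular frequency: ω = 2π·f = 2π·908 = 5705 rad/s.
Step 2 — Component impedances:
  Z1: Z = 1/(jωC) = -j/(ω·C) = 0 - j968.4 Ω
  Z2: Z = jωL = j·5705·0.00757 = 0 + j43.19 Ω
  Z3: Z = R = 319 Ω
Step 3 — With open output, the series arm Z2 and the output shunt Z3 appear in series to ground: Z2 + Z3 = 319 + j43.19 Ω.
Step 4 — Parallel with input shunt Z1: Z_in = Z1 || (Z2 + Z3) = 312.3 - j62.49 Ω = 318.5∠-11.3° Ω.
Step 5 — Source phasor: V = 67.3∠60.0° V = 33.65 + j58.28 V.
Step 6 — Current: I = V / Z = 0.06769 + j0.2001 A = 0.2113∠71.3° A.
Step 7 — Complex power: S = V·I* = 13.94 - j2.789 VA.
Step 8 — Real power: P = Re(S) = 13.94 W.
Step 9 — Reactive power: Q = Im(S) = -2.789 VAR.
Step 10 — Apparent power: |S| = 14.22 VA.
Step 11 — Power factor: PF = P/|S| = 0.9806 (leading).

(a) P = 13.94 W  (b) Q = -2.789 VAR  (c) S = 14.22 VA  (d) PF = 0.9806 (leading)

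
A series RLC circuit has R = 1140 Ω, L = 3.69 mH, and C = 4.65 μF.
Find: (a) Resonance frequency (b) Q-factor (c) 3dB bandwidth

Step 1 — Resonance condition Im(Z)=0 gives ω₀ = 1/√(LC).
Step 2 — ω₀ = 1/√(0.00369·4.65e-06) = 7634 rad/s.
Step 3 — f₀ = ω₀/(2π) = 1215 Hz.
Step 4 — Series Q: Q = ω₀L/R = 7634·0.00369/1140 = 0.02471.
Step 5 — 3dB bandwidth: Δω = ω₀/Q = 3.089e+05 rad/s; BW = Δω/(2π) = 4.917e+04 Hz.

(a) f₀ = 1215 Hz  (b) Q = 0.02471  (c) BW = 4.917e+04 Hz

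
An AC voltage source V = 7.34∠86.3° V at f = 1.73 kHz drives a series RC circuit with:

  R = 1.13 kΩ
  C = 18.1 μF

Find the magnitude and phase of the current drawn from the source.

Step 1 — Angular frequency: ω = 2π·f = 2π·1730 = 1.087e+04 rad/s.
Step 2 — Component impedances:
  R: Z = R = 1130 Ω
  C: Z = 1/(jωC) = -j/(ω·C) = 0 - j5.083 Ω
Step 3 — Series combination: Z_total = R + C = 1130 - j5.083 Ω = 1130∠-0.3° Ω.
Step 4 — Source phasor: V = 7.34∠86.3° V = 0.4737 + j7.325 V.
Step 5 — Ohm's law: I = V / Z_total = (0.4737 + j7.325) / (1130 - j5.083) = 0.00039 + j0.006484 A.
Step 6 — Convert to polar: |I| = 0.006496 A, ∠I = 86.6°.

I = 0.006496∠86.6° A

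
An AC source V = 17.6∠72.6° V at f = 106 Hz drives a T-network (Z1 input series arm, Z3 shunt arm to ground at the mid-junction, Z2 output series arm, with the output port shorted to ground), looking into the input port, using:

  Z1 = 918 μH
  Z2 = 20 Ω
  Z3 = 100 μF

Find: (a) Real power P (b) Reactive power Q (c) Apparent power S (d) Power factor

Step 1 — Angular frequency: ω = 2π·f = 2π·106 = 666 rad/s.
Step 2 — Component impedances:
  Z1: Z = jωL = j·666·0.000918 = 0 + j0.6114 Ω
  Z2: Z = R = 20 Ω
  Z3: Z = 1/(jωC) = -j/(ω·C) = 0 - j15.01 Ω
Step 3 — With the output port shorted to ground, the output series arm Z2 runs from the junction to ground; the shunt arm Z3 also runs from the junction to ground. They appear in parallel: Z3 || Z2 = 7.209 - j9.603 Ω.
Step 4 — Series with input arm Z1: Z_in = Z1 + (Z3 || Z2) = 7.209 - j8.991 Ω = 11.52∠-51.3° Ω.
Step 5 — Source phasor: V = 17.6∠72.6° V = 5.263 + j16.79 V.
Step 6 — Current: I = V / Z = -0.8513 + j1.268 A = 1.527∠123.9° A.
Step 7 — Complex power: S = V·I* = 16.81 - j20.97 VA.
Step 8 — Real power: P = Re(S) = 16.81 W.
Step 9 — Reactive power: Q = Im(S) = -20.97 VAR.
Step 10 — Apparent power: |S| = 26.88 VA.
Step 11 — Power factor: PF = P/|S| = 0.6255 (leading).

(a) P = 16.81 W  (b) Q = -20.97 VAR  (c) S = 26.88 VA  (d) PF = 0.6255 (leading)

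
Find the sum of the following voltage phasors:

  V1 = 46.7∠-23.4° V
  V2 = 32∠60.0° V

Step 1 — Convert each phasor to rectangular form:
  V1 = 46.7·(cos(-23.4°) + j·sin(-23.4°)) = 42.86 - j18.55 V
  V2 = 32·(cos(60.0°) + j·sin(60.0°)) = 16 + j27.71 V
Step 2 — Sum components: V_total = 58.86 + j9.166 V.
Step 3 — Convert to polar: |V_total| = 59.57 V, ∠V_total = 8.9°.

V_total = 59.57∠8.9° V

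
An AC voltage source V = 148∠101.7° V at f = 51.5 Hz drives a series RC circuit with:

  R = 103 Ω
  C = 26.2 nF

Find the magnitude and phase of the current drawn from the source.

Step 1 — Angular frequency: ω = 2π·f = 2π·51.5 = 323.6 rad/s.
Step 2 — Component impedances:
  R: Z = R = 103 Ω
  C: Z = 1/(jωC) = -j/(ω·C) = 0 - j1.18e+05 Ω
Step 3 — Series combination: Z_total = R + C = 103 - j1.18e+05 Ω = 1.18e+05∠-89.9° Ω.
Step 4 — Source phasor: V = 148∠101.7° V = -30.01 + j144.9 V.
Step 5 — Ohm's law: I = V / Z_total = (-30.01 + j144.9) / (103 - j1.18e+05) = -0.001229 - j0.0002534 A.
Step 6 — Convert to polar: |I| = 0.001255 A, ∠I = -168.4°.

I = 0.001255∠-168.4° A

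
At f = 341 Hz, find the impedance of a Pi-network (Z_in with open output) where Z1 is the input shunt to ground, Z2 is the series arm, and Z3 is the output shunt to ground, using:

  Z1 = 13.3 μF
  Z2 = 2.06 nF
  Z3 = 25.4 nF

Step 1 — Angular frequency: ω = 2π·f = 2π·341 = 2143 rad/s.
Step 2 — Component impedances:
  Z1: Z = 1/(jωC) = -j/(ω·C) = 0 - j35.09 Ω
  Z2: Z = 1/(jωC) = -j/(ω·C) = 0 - j2.266e+05 Ω
  Z3: Z = 1/(jωC) = -j/(ω·C) = 0 - j1.838e+04 Ω
Step 3 — With open output, the series arm Z2 and the output shunt Z3 appear in series to ground: Z2 + Z3 = 0 - j2.449e+05 Ω.
Step 4 — Parallel with input shunt Z1: Z_in = Z1 || (Z2 + Z3) = 0 - j35.09 Ω = 35.09∠-90.0° Ω.

Z = 0 - j35.09 Ω = 35.09∠-90.0° Ω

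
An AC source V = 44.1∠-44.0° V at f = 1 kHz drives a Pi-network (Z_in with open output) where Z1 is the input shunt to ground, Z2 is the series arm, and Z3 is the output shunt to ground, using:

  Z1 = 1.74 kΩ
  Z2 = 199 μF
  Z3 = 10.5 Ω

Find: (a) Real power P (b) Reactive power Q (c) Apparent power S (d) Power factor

Step 1 — Angular frequency: ω = 2π·f = 2π·1000 = 6283 rad/s.
Step 2 — Component impedances:
  Z1: Z = R = 1740 Ω
  Z2: Z = 1/(jωC) = -j/(ω·C) = 0 - j0.7998 Ω
  Z3: Z = R = 10.5 Ω
Step 3 — With open output, the series arm Z2 and the output shunt Z3 appear in series to ground: Z2 + Z3 = 10.5 - j0.7998 Ω.
Step 4 — Parallel with input shunt Z1: Z_in = Z1 || (Z2 + Z3) = 10.44 - j0.7902 Ω = 10.47∠-4.3° Ω.
Step 5 — Source phasor: V = 44.1∠-44.0° V = 31.72 - j30.63 V.
Step 6 — Current: I = V / Z = 3.243 - j2.69 A = 4.213∠-39.7° A.
Step 7 — Complex power: S = V·I* = 185.3 - j14.03 VA.
Step 8 — Real power: P = Re(S) = 185.3 W.
Step 9 — Reactive power: Q = Im(S) = -14.03 VAR.
Step 10 — Apparent power: |S| = 185.8 VA.
Step 11 — Power factor: PF = P/|S| = 0.9971 (leading).

(a) P = 185.3 W  (b) Q = -14.03 VAR  (c) S = 185.8 VA  (d) PF = 0.9971 (leading)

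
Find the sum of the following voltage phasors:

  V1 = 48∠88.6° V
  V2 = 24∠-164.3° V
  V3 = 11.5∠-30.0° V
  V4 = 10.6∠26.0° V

Step 1 — Convert each phasor to rectangular form:
  V1 = 48·(cos(88.6°) + j·sin(88.6°)) = 1.173 + j47.99 V
  V2 = 24·(cos(-164.3°) + j·sin(-164.3°)) = -23.1 - j6.494 V
  V3 = 11.5·(cos(-30.0°) + j·sin(-30.0°)) = 9.959 - j5.75 V
  V4 = 10.6·(cos(26.0°) + j·sin(26.0°)) = 9.527 + j4.647 V
Step 2 — Sum components: V_total = -2.445 + j40.39 V.
Step 3 — Convert to polar: |V_total| = 40.46 V, ∠V_total = 93.5°.

V_total = 40.46∠93.5° V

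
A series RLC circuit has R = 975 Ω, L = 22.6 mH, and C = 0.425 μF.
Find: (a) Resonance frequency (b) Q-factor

Step 1 — Resonance condition Im(Z)=0 gives ω₀ = 1/√(LC).
Step 2 — ω₀ = 1/√(0.0226·4.25e-07) = 1.02e+04 rad/s.
Step 3 — f₀ = ω₀/(2π) = 1624 Hz.
Step 4 — Series Q: Q = ω₀L/R = 1.02e+04·0.0226/975 = 0.2365.

(a) f₀ = 1624 Hz  (b) Q = 0.2365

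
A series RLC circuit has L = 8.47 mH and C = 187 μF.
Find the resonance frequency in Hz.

Step 1 — Resonance condition Im(Z)=0 gives ω₀ = 1/√(LC).
Step 2 — ω₀ = 1/√(0.00847·0.000187) = 794.6 rad/s.
Step 3 — f₀ = ω₀/(2π) = 126.5 Hz.

f₀ = 126.5 Hz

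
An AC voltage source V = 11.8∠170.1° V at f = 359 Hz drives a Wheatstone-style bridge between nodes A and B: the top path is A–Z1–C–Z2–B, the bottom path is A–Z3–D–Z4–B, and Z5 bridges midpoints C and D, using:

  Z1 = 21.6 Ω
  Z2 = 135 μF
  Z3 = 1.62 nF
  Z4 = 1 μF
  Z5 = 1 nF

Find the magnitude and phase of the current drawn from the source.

Step 1 — Angular frequency: ω = 2π·f = 2π·359 = 2256 rad/s.
Step 2 — Component impedances:
  Z1: Z = R = 21.6 Ω
  Z2: Z = 1/(jωC) = -j/(ω·C) = 0 - j3.284 Ω
  Z3: Z = 1/(jωC) = -j/(ω·C) = 0 - j2.737e+05 Ω
  Z4: Z = 1/(jωC) = -j/(ω·C) = 0 - j443.3 Ω
  Z5: Z = 1/(jωC) = -j/(ω·C) = 0 - j4.433e+05 Ω
Step 3 — Bridge requires nodal analysis (the Z5 bridge couples midpoints C and D, so the two paths cannot be reduced to a simple series/parallel combination). Setting node B to ground and injecting 1 A at node A, the 3-node admittance system at A, C, D solves to V_A = Z_AB = 21.6 - j3.286 Ω = 21.85∠-8.6° Ω.
Step 4 — Source phasor: V = 11.8∠170.1° V = -11.62 + j2.029 V.
Step 5 — Ohm's law: I = V / Z_total = (-11.62 + j2.029) / (21.6 - j3.286) = -0.54 + j0.01179 A.
Step 6 — Convert to polar: |I| = 0.5401 A, ∠I = 178.7°.

I = 0.5401∠178.7° A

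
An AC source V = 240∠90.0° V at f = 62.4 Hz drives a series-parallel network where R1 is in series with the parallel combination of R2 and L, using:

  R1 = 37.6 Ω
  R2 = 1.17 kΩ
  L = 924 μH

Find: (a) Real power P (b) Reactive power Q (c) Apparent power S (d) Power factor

Step 1 — Angular frequency: ω = 2π·f = 2π·62.4 = 392.1 rad/s.
Step 2 — Component impedances:
  R1: Z = R = 37.6 Ω
  R2: Z = R = 1170 Ω
  L: Z = jωL = j·392.1·0.000924 = 0 + j0.3623 Ω
Step 3 — Parallel branch: R2 || L = 1/(1/R2 + 1/L) = 0.0001122 + j0.3623 Ω.
Step 4 — Series with R1: Z_total = R1 + (R2 || L) = 37.6 + j0.3623 Ω = 37.6∠0.6° Ω.
Step 5 — Source phasor: V = 240∠90.0° V = 0 + j240 V.
Step 6 — Current: I = V / Z = 0.06149 + j6.382 A = 6.383∠89.4° A.
Step 7 — Complex power: S = V·I* = 1532 + j14.76 VA.
Step 8 — Real power: P = Re(S) = 1532 W.
Step 9 — Reactive power: Q = Im(S) = 14.76 VAR.
Step 10 — Apparent power: |S| = 1532 VA.
Step 11 — Power factor: PF = P/|S| = 1 (lagging).

(a) P = 1532 W  (b) Q = 14.76 VAR  (c) S = 1532 VA  (d) PF = 1 (lagging)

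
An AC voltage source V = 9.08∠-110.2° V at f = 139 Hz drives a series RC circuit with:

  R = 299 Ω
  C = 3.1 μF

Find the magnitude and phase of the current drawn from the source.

Step 1 — Angular frequency: ω = 2π·f = 2π·139 = 873.4 rad/s.
Step 2 — Component impedances:
  R: Z = R = 299 Ω
  C: Z = 1/(jωC) = -j/(ω·C) = 0 - j369.4 Ω
Step 3 — Series combination: Z_total = R + C = 299 - j369.4 Ω = 475.2∠-51.0° Ω.
Step 4 — Source phasor: V = 9.08∠-110.2° V = -3.135 - j8.522 V.
Step 5 — Ohm's law: I = V / Z_total = (-3.135 - j8.522) / (299 - j369.4) = 0.009786 - j0.01641 A.
Step 6 — Convert to polar: |I| = 0.01911 A, ∠I = -59.2°.

I = 0.01911∠-59.2° A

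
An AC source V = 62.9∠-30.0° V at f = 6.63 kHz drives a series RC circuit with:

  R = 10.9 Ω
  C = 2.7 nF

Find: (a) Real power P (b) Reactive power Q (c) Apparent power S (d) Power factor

Step 1 — Angular frequency: ω = 2π·f = 2π·6630 = 4.166e+04 rad/s.
Step 2 — Component impedances:
  R: Z = R = 10.9 Ω
  C: Z = 1/(jωC) = -j/(ω·C) = 0 - j8891 Ω
Step 3 — Series combination: Z_total = R + C = 10.9 - j8891 Ω = 8891∠-89.9° Ω.
Step 4 — Source phasor: V = 62.9∠-30.0° V = 54.47 - j31.45 V.
Step 5 — Current: I = V / Z = 0.003545 + j0.006123 A = 0.007075∠59.9° A.
Step 6 — Complex power: S = V·I* = 0.0005456 - j0.445 VA.
Step 7 — Real power: P = Re(S) = 0.0005456 W.
Step 8 — Reactive power: Q = Im(S) = -0.445 VAR.
Step 9 — Apparent power: |S| = 0.445 VA.
Step 10 — Power factor: PF = P/|S| = 0.001226 (leading).

(a) P = 0.0005456 W  (b) Q = -0.445 VAR  (c) S = 0.445 VA  (d) PF = 0.001226 (leading)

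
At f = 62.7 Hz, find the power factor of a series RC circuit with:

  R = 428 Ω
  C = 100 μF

Step 1 — Angular frequency: ω = 2π·f = 2π·62.7 = 394 rad/s.
Step 2 — Component impedances:
  R: Z = R = 428 Ω
  C: Z = 1/(jωC) = -j/(ω·C) = 0 - j25.38 Ω
Step 3 — Series combination: Z_total = R + C = 428 - j25.38 Ω = 428.8∠-3.4° Ω.
Step 4 — Power factor: PF = cos(φ) = Re(Z)/|Z| = 428/428.752 = 0.9982.
Step 5 — Type: Im(Z) = -25.38 ⇒ leading (phase φ = -3.4°).

PF = 0.9982 (leading, φ = -3.4°)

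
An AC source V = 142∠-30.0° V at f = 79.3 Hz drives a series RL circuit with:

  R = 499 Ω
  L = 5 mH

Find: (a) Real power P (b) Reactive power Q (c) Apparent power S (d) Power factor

Step 1 — Angular frequency: ω = 2π·f = 2π·79.3 = 498.3 rad/s.
Step 2 — Component impedances:
  R: Z = R = 499 Ω
  L: Z = jωL = j·498.3·0.005 = 0 + j2.491 Ω
Step 3 — Series combination: Z_total = R + L = 499 + j2.491 Ω = 499∠0.3° Ω.
Step 4 — Source phasor: V = 142∠-30.0° V = 123 - j71 V.
Step 5 — Current: I = V / Z = 0.2457 - j0.1435 A = 0.2846∠-30.3° A.
Step 6 — Complex power: S = V·I* = 40.41 + j0.2017 VA.
Step 7 — Real power: P = Re(S) = 40.41 W.
Step 8 — Reactive power: Q = Im(S) = 0.2017 VAR.
Step 9 — Apparent power: |S| = 40.41 VA.
Step 10 — Power factor: PF = P/|S| = 1 (lagging).

(a) P = 40.41 W  (b) Q = 0.2017 VAR  (c) S = 40.41 VA  (d) PF = 1 (lagging)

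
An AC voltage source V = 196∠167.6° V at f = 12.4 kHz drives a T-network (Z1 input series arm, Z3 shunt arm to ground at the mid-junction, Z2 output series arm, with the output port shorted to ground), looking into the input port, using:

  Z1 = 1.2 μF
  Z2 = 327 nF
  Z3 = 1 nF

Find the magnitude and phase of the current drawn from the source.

Step 1 — Angular frequency: ω = 2π·f = 2π·1.24e+04 = 7.791e+04 rad/s.
Step 2 — Component impedances:
  Z1: Z = 1/(jωC) = -j/(ω·C) = 0 - j10.7 Ω
  Z2: Z = 1/(jωC) = -j/(ω·C) = 0 - j39.25 Ω
  Z3: Z = 1/(jωC) = -j/(ω·C) = 0 - j1.284e+04 Ω
Step 3 — With the output port shorted to ground, the output series arm Z2 runs from the junction to ground; the shunt arm Z3 also runs from the junction to ground. They appear in parallel: Z3 || Z2 = 0 - j39.13 Ω.
Step 4 — Series with input arm Z1: Z_in = Z1 + (Z3 || Z2) = 0 - j49.83 Ω = 49.83∠-90.0° Ω.
Step 5 — Source phasor: V = 196∠167.6° V = -191.4 + j42.09 V.
Step 6 — Ohm's law: I = V / Z_total = (-191.4 + j42.09) / (0 - j49.83) = -0.8447 - j3.842 A.
Step 7 — Convert to polar: |I| = 3.934 A, ∠I = -102.4°.

I = 3.934∠-102.4° A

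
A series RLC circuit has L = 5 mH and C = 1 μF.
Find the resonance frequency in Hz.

Step 1 — Resonance condition Im(Z)=0 gives ω₀ = 1/√(LC).
Step 2 — ω₀ = 1/√(0.005·1e-06) = 1.414e+04 rad/s.
Step 3 — f₀ = ω₀/(2π) = 2251 Hz.

f₀ = 2251 Hz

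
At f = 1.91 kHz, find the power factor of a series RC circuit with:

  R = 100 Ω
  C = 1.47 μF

Step 1 — Angular frequency: ω = 2π·f = 2π·1910 = 1.2e+04 rad/s.
Step 2 — Component impedances:
  R: Z = R = 100 Ω
  C: Z = 1/(jωC) = -j/(ω·C) = 0 - j56.69 Ω
Step 3 — Series combination: Z_total = R + C = 100 - j56.69 Ω = 114.9∠-29.5° Ω.
Step 4 — Power factor: PF = cos(φ) = Re(Z)/|Z| = 100/114.949 = 0.87.
Step 5 — Type: Im(Z) = -56.69 ⇒ leading (phase φ = -29.5°).

PF = 0.87 (leading, φ = -29.5°)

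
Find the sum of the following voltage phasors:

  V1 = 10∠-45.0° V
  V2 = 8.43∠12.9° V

Step 1 — Convert each phasor to rectangular form:
  V1 = 10·(cos(-45.0°) + j·sin(-45.0°)) = 7.071 - j7.071 V
  V2 = 8.43·(cos(12.9°) + j·sin(12.9°)) = 8.217 + j1.882 V
Step 2 — Sum components: V_total = 15.29 - j5.189 V.
Step 3 — Convert to polar: |V_total| = 16.14 V, ∠V_total = -18.7°.

V_total = 16.14∠-18.7° V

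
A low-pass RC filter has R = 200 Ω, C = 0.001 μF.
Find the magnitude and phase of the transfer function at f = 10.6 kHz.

Step 1 — Angular frequency: ω = 2π·1.06e+04 = 6.66e+04 rad/s.
Step 2 — Transfer function: H(jω) = 1/(1 + jωRC).
Step 3 — Denominator: 1 + jωRC = 1 + j·6.66e+04·200·1e-09 = 1 + j0.01332.
Step 4 — H = 0.9998 - j0.01332.
Step 5 — Magnitude: |H| = 0.9999 (-0.0 dB); phase: φ = -0.8°.

|H| = 0.9999 (-0.0 dB), φ = -0.8°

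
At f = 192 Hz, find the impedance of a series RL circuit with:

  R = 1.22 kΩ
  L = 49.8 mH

Step 1 — Angular frequency: ω = 2π·f = 2π·192 = 1206 rad/s.
Step 2 — Component impedances:
  R: Z = R = 1220 Ω
  L: Z = jωL = j·1206·0.0498 = 0 + j60.08 Ω
Step 3 — Series combination: Z_total = R + L = 1220 + j60.08 Ω = 1221∠2.8° Ω.

Z = 1220 + j60.08 Ω = 1221∠2.8° Ω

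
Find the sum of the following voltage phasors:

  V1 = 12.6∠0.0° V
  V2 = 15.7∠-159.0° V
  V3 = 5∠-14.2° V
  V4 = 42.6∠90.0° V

Step 1 — Convert each phasor to rectangular form:
  V1 = 12.6·(cos(0.0°) + j·sin(0.0°)) = 12.6 V
  V2 = 15.7·(cos(-159.0°) + j·sin(-159.0°)) = -14.66 - j5.626 V
  V3 = 5·(cos(-14.2°) + j·sin(-14.2°)) = 4.847 - j1.227 V
  V4 = 42.6·(cos(90.0°) + j·sin(90.0°)) = 0 + j42.6 V
Step 2 — Sum components: V_total = 2.79 + j35.75 V.
Step 3 — Convert to polar: |V_total| = 35.86 V, ∠V_total = 85.5°.

V_total = 35.86∠85.5° V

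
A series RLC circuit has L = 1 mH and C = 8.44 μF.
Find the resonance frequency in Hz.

Step 1 — Resonance condition Im(Z)=0 gives ω₀ = 1/√(LC).
Step 2 — ω₀ = 1/√(0.001·8.44e-06) = 1.089e+04 rad/s.
Step 3 — f₀ = ω₀/(2π) = 1732 Hz.

f₀ = 1732 Hz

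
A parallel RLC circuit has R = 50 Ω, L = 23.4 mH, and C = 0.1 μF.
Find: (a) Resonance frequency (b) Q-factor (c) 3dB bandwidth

Step 1 — Resonance: ω₀ = 1/√(LC) = 1/√(0.0234·1e-07) = 2.067e+04 rad/s.
Step 2 — f₀ = ω₀/(2π) = 3290 Hz.
Step 3 — Parallel Q: Q = R/(ω₀L) = 50/(2.067e+04·0.0234) = 0.1034.
Step 4 — Bandwidth: Δω = ω₀/Q = 2e+05 rad/s; BW = Δω/(2π) = 3.183e+04 Hz.

(a) f₀ = 3290 Hz  (b) Q = 0.1034  (c) BW = 3.183e+04 Hz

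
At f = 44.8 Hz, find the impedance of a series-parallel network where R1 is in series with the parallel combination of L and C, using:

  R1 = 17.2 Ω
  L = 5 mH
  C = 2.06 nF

Step 1 — Angular frequency: ω = 2π·f = 2π·44.8 = 281.5 rad/s.
Step 2 — Component impedances:
  R1: Z = R = 17.2 Ω
  L: Z = jωL = j·281.5·0.005 = 0 + j1.407 Ω
  C: Z = 1/(jωC) = -j/(ω·C) = 0 - j1.725e+06 Ω
Step 3 — Parallel branch: L || C = 1/(1/L + 1/C) = 0 + j1.407 Ω.
Step 4 — Series with R1: Z_total = R1 + (L || C) = 17.2 + j1.407 Ω = 17.26∠4.7° Ω.

Z = 17.2 + j1.407 Ω = 17.26∠4.7° Ω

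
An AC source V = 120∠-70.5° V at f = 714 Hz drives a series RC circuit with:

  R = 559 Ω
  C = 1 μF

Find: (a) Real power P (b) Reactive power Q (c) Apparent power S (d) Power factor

Step 1 — Angular frequency: ω = 2π·f = 2π·714 = 4486 rad/s.
Step 2 — Component impedances:
  R: Z = R = 559 Ω
  C: Z = 1/(jωC) = -j/(ω·C) = 0 - j222.9 Ω
Step 3 — Series combination: Z_total = R + C = 559 - j222.9 Ω = 601.8∠-21.7° Ω.
Step 4 — Source phasor: V = 120∠-70.5° V = 40.06 - j113.1 V.
Step 5 — Current: I = V / Z = 0.1314 - j0.1499 A = 0.1994∠-48.8° A.
Step 6 — Complex power: S = V·I* = 22.23 - j8.863 VA.
Step 7 — Real power: P = Re(S) = 22.23 W.
Step 8 — Reactive power: Q = Im(S) = -8.863 VAR.
Step 9 — Apparent power: |S| = 23.93 VA.
Step 10 — Power factor: PF = P/|S| = 0.9289 (leading).

(a) P = 22.23 W  (b) Q = -8.863 VAR  (c) S = 23.93 VA  (d) PF = 0.9289 (leading)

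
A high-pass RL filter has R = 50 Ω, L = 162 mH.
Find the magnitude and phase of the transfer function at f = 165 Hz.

Step 1 — Angular frequency: ω = 2π·165 = 1037 rad/s.
Step 2 — Transfer function: H(jω) = jωL/(R + jωL).
Step 3 — Numerator jωL = j·167.9; denominator R + jωL = 50 + j167.9.
Step 4 — H = 0.9186 + j0.2735.
Step 5 — Magnitude: |H| = 0.9584 (-0.4 dB); phase: φ = 16.6°.

|H| = 0.9584 (-0.4 dB), φ = 16.6°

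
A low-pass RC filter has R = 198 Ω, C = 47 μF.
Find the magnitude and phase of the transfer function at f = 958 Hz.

Step 1 — Angular frequency: ω = 2π·958 = 6019 rad/s.
Step 2 — Transfer function: H(jω) = 1/(1 + jωRC).
Step 3 — Denominator: 1 + jωRC = 1 + j·6019·198·4.7e-05 = 1 + j56.02.
Step 4 — H = 0.0003186 - j0.01785.
Step 5 — Magnitude: |H| = 0.01785 (-35.0 dB); phase: φ = -89.0°.

|H| = 0.01785 (-35.0 dB), φ = -89.0°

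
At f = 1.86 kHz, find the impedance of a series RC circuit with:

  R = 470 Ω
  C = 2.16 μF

Step 1 — Angular frequency: ω = 2π·f = 2π·1860 = 1.169e+04 rad/s.
Step 2 — Component impedances:
  R: Z = R = 470 Ω
  C: Z = 1/(jωC) = -j/(ω·C) = 0 - j39.61 Ω
Step 3 — Series combination: Z_total = R + C = 470 - j39.61 Ω = 471.7∠-4.8° Ω.

Z = 470 - j39.61 Ω = 471.7∠-4.8° Ω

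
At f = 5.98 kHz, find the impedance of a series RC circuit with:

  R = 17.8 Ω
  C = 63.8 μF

Step 1 — Angular frequency: ω = 2π·f = 2π·5980 = 3.757e+04 rad/s.
Step 2 — Component impedances:
  R: Z = R = 17.8 Ω
  C: Z = 1/(jωC) = -j/(ω·C) = 0 - j0.4172 Ω
Step 3 — Series combination: Z_total = R + C = 17.8 - j0.4172 Ω = 17.8∠-1.3° Ω.

Z = 17.8 - j0.4172 Ω = 17.8∠-1.3° Ω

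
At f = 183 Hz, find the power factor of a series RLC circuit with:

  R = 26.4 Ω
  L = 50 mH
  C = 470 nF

Step 1 — Angular frequency: ω = 2π·f = 2π·183 = 1150 rad/s.
Step 2 — Component impedances:
  R: Z = R = 26.4 Ω
  L: Z = jωL = j·1150·0.05 = 0 + j57.49 Ω
  C: Z = 1/(jωC) = -j/(ω·C) = 0 - j1850 Ω
Step 3 — Series combination: Z_total = R + L + C = 26.4 - j1793 Ω = 1793∠-89.2° Ω.
Step 4 — Power factor: PF = cos(φ) = Re(Z)/|Z| = 26.4/1793 = 0.01472.
Step 5 — Type: Im(Z) = -1793 ⇒ leading (phase φ = -89.2°).

PF = 0.01472 (leading, φ = -89.2°)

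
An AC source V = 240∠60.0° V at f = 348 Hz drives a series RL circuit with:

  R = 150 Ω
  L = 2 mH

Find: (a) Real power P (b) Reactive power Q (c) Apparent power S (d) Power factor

Step 1 — Angular frequency: ω = 2π·f = 2π·348 = 2187 rad/s.
Step 2 — Component impedances:
  R: Z = R = 150 Ω
  L: Z = jωL = j·2187·0.002 = 0 + j4.373 Ω
Step 3 — Series combination: Z_total = R + L = 150 + j4.373 Ω = 150.1∠1.7° Ω.
Step 4 — Source phasor: V = 240∠60.0° V = 120 + j207.8 V.
Step 5 — Current: I = V / Z = 0.8397 + j1.361 A = 1.599∠58.3° A.
Step 6 — Complex power: S = V·I* = 383.7 + j11.19 VA.
Step 7 — Real power: P = Re(S) = 383.7 W.
Step 8 — Reactive power: Q = Im(S) = 11.19 VAR.
Step 9 — Apparent power: |S| = 383.8 VA.
Step 10 — Power factor: PF = P/|S| = 0.9996 (lagging).

(a) P = 383.7 W  (b) Q = 11.19 VAR  (c) S = 383.8 VA  (d) PF = 0.9996 (lagging)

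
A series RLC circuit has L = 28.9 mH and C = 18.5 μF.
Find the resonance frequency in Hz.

Step 1 — Resonance condition Im(Z)=0 gives ω₀ = 1/√(LC).
Step 2 — ω₀ = 1/√(0.0289·1.85e-05) = 1368 rad/s.
Step 3 — f₀ = ω₀/(2π) = 217.7 Hz.

f₀ = 217.7 Hz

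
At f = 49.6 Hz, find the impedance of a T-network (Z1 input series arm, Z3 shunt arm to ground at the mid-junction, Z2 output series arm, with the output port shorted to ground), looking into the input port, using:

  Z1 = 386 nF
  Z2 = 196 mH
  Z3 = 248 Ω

Step 1 — Angular frequency: ω = 2π·f = 2π·49.6 = 311.6 rad/s.
Step 2 — Component impedances:
  Z1: Z = 1/(jωC) = -j/(ω·C) = 0 - j8313 Ω
  Z2: Z = jωL = j·311.6·0.196 = 0 + j61.08 Ω
  Z3: Z = R = 248 Ω
Step 3 — With the output port shorted to ground, the output series arm Z2 runs from the junction to ground; the shunt arm Z3 also runs from the junction to ground. They appear in parallel: Z3 || Z2 = 14.18 + j57.59 Ω.
Step 4 — Series with input arm Z1: Z_in = Z1 + (Z3 || Z2) = 14.18 - j8255 Ω = 8255∠-89.9° Ω.

Z = 14.18 - j8255 Ω = 8255∠-89.9° Ω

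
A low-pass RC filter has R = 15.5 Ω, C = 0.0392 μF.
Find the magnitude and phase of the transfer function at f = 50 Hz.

Step 1 — Angular frequency: ω = 2π·50 = 314.2 rad/s.
Step 2 — Transfer function: H(jω) = 1/(1 + jωRC).
Step 3 — Denominator: 1 + jωRC = 1 + j·314.2·15.5·3.92e-08 = 1 + j0.0001909.
Step 4 — H = 1 - j0.0001909.
Step 5 — Magnitude: |H| = 1 (-0.0 dB); phase: φ = -0.0°.

|H| = 1 (-0.0 dB), φ = -0.0°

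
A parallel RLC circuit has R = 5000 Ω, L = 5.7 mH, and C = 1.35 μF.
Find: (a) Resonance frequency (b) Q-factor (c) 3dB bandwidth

Step 1 — Resonance: ω₀ = 1/√(LC) = 1/√(0.0057·1.35e-06) = 1.14e+04 rad/s.
Step 2 — f₀ = ω₀/(2π) = 1814 Hz.
Step 3 — Parallel Q: Q = R/(ω₀L) = 5000/(1.14e+04·0.0057) = 76.95.
Step 4 — Bandwidth: Δω = ω₀/Q = 148.1 rad/s; BW = Δω/(2π) = 23.58 Hz.

(a) f₀ = 1814 Hz  (b) Q = 76.95  (c) BW = 23.58 Hz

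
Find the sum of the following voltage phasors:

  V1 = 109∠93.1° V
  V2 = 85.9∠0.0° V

Step 1 — Convert each phasor to rectangular form:
  V1 = 109·(cos(93.1°) + j·sin(93.1°)) = -5.895 + j108.8 V
  V2 = 85.9·(cos(0.0°) + j·sin(0.0°)) = 85.9 V
Step 2 — Sum components: V_total = 80.01 + j108.8 V.
Step 3 — Convert to polar: |V_total| = 135.1 V, ∠V_total = 53.7°.

V_total = 135.1∠53.7° V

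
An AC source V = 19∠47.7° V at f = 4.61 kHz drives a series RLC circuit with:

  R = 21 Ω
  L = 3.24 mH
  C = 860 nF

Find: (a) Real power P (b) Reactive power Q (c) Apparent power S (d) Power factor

Step 1 — Angular frequency: ω = 2π·f = 2π·4610 = 2.897e+04 rad/s.
Step 2 — Component impedances:
  R: Z = R = 21 Ω
  L: Z = jωL = j·2.897e+04·0.00324 = 0 + j93.85 Ω
  C: Z = 1/(jωC) = -j/(ω·C) = 0 - j40.14 Ω
Step 3 — Series combination: Z_total = R + L + C = 21 + j53.7 Ω = 57.66∠68.6° Ω.
Step 4 — Source phasor: V = 19∠47.7° V = 12.79 + j14.05 V.
Step 5 — Current: I = V / Z = 0.3077 - j0.1178 A = 0.3295∠-20.9° A.
Step 6 — Complex power: S = V·I* = 2.28 + j5.83 VA.
Step 7 — Real power: P = Re(S) = 2.28 W.
Step 8 — Reactive power: Q = Im(S) = 5.83 VAR.
Step 9 — Apparent power: |S| = 6.26 VA.
Step 10 — Power factor: PF = P/|S| = 0.3642 (lagging).

(a) P = 2.28 W  (b) Q = 5.83 VAR  (c) S = 6.26 VA  (d) PF = 0.3642 (lagging)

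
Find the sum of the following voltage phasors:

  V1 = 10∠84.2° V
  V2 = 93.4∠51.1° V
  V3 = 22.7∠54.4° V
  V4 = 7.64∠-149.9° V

Step 1 — Convert each phasor to rectangular form:
  V1 = 10·(cos(84.2°) + j·sin(84.2°)) = 1.011 + j9.949 V
  V2 = 93.4·(cos(51.1°) + j·sin(51.1°)) = 58.65 + j72.69 V
  V3 = 22.7·(cos(54.4°) + j·sin(54.4°)) = 13.21 + j18.46 V
  V4 = 7.64·(cos(-149.9°) + j·sin(-149.9°)) = -6.61 - j3.832 V
Step 2 — Sum components: V_total = 66.27 + j97.26 V.
Step 3 — Convert to polar: |V_total| = 117.7 V, ∠V_total = 55.7°.

V_total = 117.7∠55.7° V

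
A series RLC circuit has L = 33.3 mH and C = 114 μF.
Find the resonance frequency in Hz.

Step 1 — Resonance condition Im(Z)=0 gives ω₀ = 1/√(LC).
Step 2 — ω₀ = 1/√(0.0333·0.000114) = 513.2 rad/s.
Step 3 — f₀ = ω₀/(2π) = 81.69 Hz.

f₀ = 81.69 Hz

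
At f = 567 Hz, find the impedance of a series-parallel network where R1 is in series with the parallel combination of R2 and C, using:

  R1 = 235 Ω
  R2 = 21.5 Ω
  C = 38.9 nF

Step 1 — Angular frequency: ω = 2π·f = 2π·567 = 3563 rad/s.
Step 2 — Component impedances:
  R1: Z = R = 235 Ω
  R2: Z = R = 21.5 Ω
  C: Z = 1/(jωC) = -j/(ω·C) = 0 - j7216 Ω
Step 3 — Parallel branch: R2 || C = 1/(1/R2 + 1/C) = 21.5 - j0.06406 Ω.
Step 4 — Series with R1: Z_total = R1 + (R2 || C) = 256.5 - j0.06406 Ω = 256.5∠-0.0° Ω.

Z = 256.5 - j0.06406 Ω = 256.5∠-0.0° Ω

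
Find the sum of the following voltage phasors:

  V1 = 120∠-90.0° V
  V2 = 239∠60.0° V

Step 1 — Convert each phasor to rectangular form:
  V1 = 120·(cos(-90.0°) + j·sin(-90.0°)) = 0 - j120 V
  V2 = 239·(cos(60.0°) + j·sin(60.0°)) = 119.5 + j207 V
Step 2 — Sum components: V_total = 119.5 + j86.98 V.
Step 3 — Convert to polar: |V_total| = 147.8 V, ∠V_total = 36.0°.

V_total = 147.8∠36.0° V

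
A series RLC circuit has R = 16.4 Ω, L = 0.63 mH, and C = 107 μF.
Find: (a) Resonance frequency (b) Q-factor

Step 1 — Resonance condition Im(Z)=0 gives ω₀ = 1/√(LC).
Step 2 — ω₀ = 1/√(0.00063·0.000107) = 3852 rad/s.
Step 3 — f₀ = ω₀/(2π) = 613 Hz.
Step 4 — Series Q: Q = ω₀L/R = 3852·0.00063/16.4 = 0.148.

(a) f₀ = 613 Hz  (b) Q = 0.148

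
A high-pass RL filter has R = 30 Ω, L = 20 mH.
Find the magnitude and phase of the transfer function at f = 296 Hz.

Step 1 — Angular frequency: ω = 2π·296 = 1860 rad/s.
Step 2 — Transfer function: H(jω) = jωL/(R + jωL).
Step 3 — Numerator jωL = j·37.2; denominator R + jωL = 30 + j37.2.
Step 4 — H = 0.6059 + j0.4887.
Step 5 — Magnitude: |H| = 0.7784 (-2.2 dB); phase: φ = 38.9°.

|H| = 0.7784 (-2.2 dB), φ = 38.9°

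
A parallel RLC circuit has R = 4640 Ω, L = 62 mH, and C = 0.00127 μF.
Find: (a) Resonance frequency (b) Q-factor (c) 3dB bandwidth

Step 1 — Resonance: ω₀ = 1/√(LC) = 1/√(0.062·1.27e-09) = 1.127e+05 rad/s.
Step 2 — f₀ = ω₀/(2π) = 1.794e+04 Hz.
Step 3 — Parallel Q: Q = R/(ω₀L) = 4640/(1.127e+05·0.062) = 0.6641.
Step 4 — Bandwidth: Δω = ω₀/Q = 1.697e+05 rad/s; BW = Δω/(2π) = 2.701e+04 Hz.

(a) f₀ = 1.794e+04 Hz  (b) Q = 0.6641  (c) BW = 2.701e+04 Hz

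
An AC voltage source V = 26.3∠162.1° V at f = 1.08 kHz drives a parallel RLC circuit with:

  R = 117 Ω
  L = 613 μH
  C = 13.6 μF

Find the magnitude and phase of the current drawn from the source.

Step 1 — Angular frequency: ω = 2π·f = 2π·1080 = 6786 rad/s.
Step 2 — Component impedances:
  R: Z = R = 117 Ω
  L: Z = jωL = j·6786·0.000613 = 0 + j4.16 Ω
  C: Z = 1/(jωC) = -j/(ω·C) = 0 - j10.84 Ω
Step 3 — Parallel combination: 1/Z_total = 1/R + 1/L + 1/C; Z_total = 0.3883 + j6.729 Ω = 6.74∠86.7° Ω.
Step 4 — Source phasor: V = 26.3∠162.1° V = -25.03 + j8.083 V.
Step 5 — Ohm's law: I = V / Z_total = (-25.03 + j8.083) / (0.3883 + j6.729) = 0.9834 + j3.776 A.
Step 6 — Convert to polar: |I| = 3.902 A, ∠I = 75.4°.

I = 3.902∠75.4° A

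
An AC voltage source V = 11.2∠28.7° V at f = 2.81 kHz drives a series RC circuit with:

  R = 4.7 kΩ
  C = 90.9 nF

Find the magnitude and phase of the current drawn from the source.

Step 1 — Angular frequency: ω = 2π·f = 2π·2810 = 1.766e+04 rad/s.
Step 2 — Component impedances:
  R: Z = R = 4700 Ω
  C: Z = 1/(jωC) = -j/(ω·C) = 0 - j623.1 Ω
Step 3 — Series combination: Z_total = R + C = 4700 - j623.1 Ω = 4741∠-7.6° Ω.
Step 4 — Source phasor: V = 11.2∠28.7° V = 9.824 + j5.379 V.
Step 5 — Ohm's law: I = V / Z_total = (9.824 + j5.379) / (4700 - j623.1) = 0.001905 + j0.001397 A.
Step 6 — Convert to polar: |I| = 0.002362 A, ∠I = 36.3°.

I = 0.002362∠36.3° A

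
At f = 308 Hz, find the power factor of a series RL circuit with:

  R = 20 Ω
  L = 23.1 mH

Step 1 — Angular frequency: ω = 2π·f = 2π·308 = 1935 rad/s.
Step 2 — Component impedances:
  R: Z = R = 20 Ω
  L: Z = jωL = j·1935·0.0231 = 0 + j44.7 Ω
Step 3 — Series combination: Z_total = R + L = 20 + j44.7 Ω = 48.97∠65.9° Ω.
Step 4 — Power factor: PF = cos(φ) = Re(Z)/|Z| = 20/48.97 = 0.4084.
Step 5 — Type: Im(Z) = 44.7 ⇒ lagging (phase φ = 65.9°).

PF = 0.4084 (lagging, φ = 65.9°)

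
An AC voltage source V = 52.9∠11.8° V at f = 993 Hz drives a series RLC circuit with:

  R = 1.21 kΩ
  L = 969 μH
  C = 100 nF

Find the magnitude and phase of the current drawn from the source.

Step 1 — Angular frequency: ω = 2π·f = 2π·993 = 6239 rad/s.
Step 2 — Component impedances:
  R: Z = R = 1210 Ω
  L: Z = jωL = j·6239·0.000969 = 0 + j6.046 Ω
  C: Z = 1/(jωC) = -j/(ω·C) = 0 - j1603 Ω
Step 3 — Series combination: Z_total = R + L + C = 1210 - j1597 Ω = 2003∠-52.8° Ω.
Step 4 — Source phasor: V = 52.9∠11.8° V = 51.78 + j10.82 V.
Step 5 — Ohm's law: I = V / Z_total = (51.78 + j10.82) / (1210 - j1597) = 0.01131 + j0.02386 A.
Step 6 — Convert to polar: |I| = 0.02641 A, ∠I = 64.6°.

I = 0.02641∠64.6° A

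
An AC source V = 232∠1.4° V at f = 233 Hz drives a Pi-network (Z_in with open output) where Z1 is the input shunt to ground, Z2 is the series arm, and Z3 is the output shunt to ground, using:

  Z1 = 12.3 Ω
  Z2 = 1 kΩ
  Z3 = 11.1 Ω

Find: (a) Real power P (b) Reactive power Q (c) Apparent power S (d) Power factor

Step 1 — Angular frequency: ω = 2π·f = 2π·233 = 1464 rad/s.
Step 2 — Component impedances:
  Z1: Z = R = 12.3 Ω
  Z2: Z = R = 1000 Ω
  Z3: Z = R = 11.1 Ω
Step 3 — With open output, the series arm Z2 and the output shunt Z3 appear in series to ground: Z2 + Z3 = 1011 Ω.
Step 4 — Parallel with input shunt Z1: Z_in = Z1 || (Z2 + Z3) = 12.15 Ω = 12.15∠0.0° Ω.
Step 5 — Source phasor: V = 232∠1.4° V = 231.9 + j5.668 V.
Step 6 — Current: I = V / Z = 19.09 + j0.4664 A = 19.09∠1.4° A.
Step 7 — Complex power: S = V·I* = 4429 VA.
Step 8 — Real power: P = Re(S) = 4429 W.
Step 9 — Reactive power: Q = Im(S) = 0 VAR.
Step 10 — Apparent power: |S| = 4429 VA.
Step 11 — Power factor: PF = P/|S| = 1 (unity).

(a) P = 4429 W  (b) Q = 0 VAR  (c) S = 4429 VA  (d) PF = 1 (unity)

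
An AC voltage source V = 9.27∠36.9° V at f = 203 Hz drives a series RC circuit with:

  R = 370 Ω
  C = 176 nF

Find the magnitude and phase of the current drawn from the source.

Step 1 — Angular frequency: ω = 2π·f = 2π·203 = 1275 rad/s.
Step 2 — Component impedances:
  R: Z = R = 370 Ω
  C: Z = 1/(jωC) = -j/(ω·C) = 0 - j4455 Ω
Step 3 — Series combination: Z_total = R + C = 370 - j4455 Ω = 4470∠-85.3° Ω.
Step 4 — Source phasor: V = 9.27∠36.9° V = 7.413 + j5.566 V.
Step 5 — Ohm's law: I = V / Z_total = (7.413 + j5.566) / (370 - j4455) = -0.001104 + j0.001756 A.
Step 6 — Convert to polar: |I| = 0.002074 A, ∠I = 122.2°.

I = 0.002074∠122.2° A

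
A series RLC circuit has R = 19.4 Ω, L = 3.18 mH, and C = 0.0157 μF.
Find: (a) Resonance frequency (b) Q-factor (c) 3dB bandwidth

Step 1 — Resonance condition Im(Z)=0 gives ω₀ = 1/√(LC).
Step 2 — ω₀ = 1/√(0.00318·1.57e-08) = 1.415e+05 rad/s.
Step 3 — f₀ = ω₀/(2π) = 2.252e+04 Hz.
Step 4 — Series Q: Q = ω₀L/R = 1.415e+05·0.00318/19.4 = 23.2.
Step 5 — 3dB bandwidth: Δω = ω₀/Q = 6101 rad/s; BW = Δω/(2π) = 970.9 Hz.

(a) f₀ = 2.252e+04 Hz  (b) Q = 23.2  (c) BW = 970.9 Hz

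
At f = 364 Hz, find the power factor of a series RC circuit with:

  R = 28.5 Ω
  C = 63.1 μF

Step 1 — Angular frequency: ω = 2π·f = 2π·364 = 2287 rad/s.
Step 2 — Component impedances:
  R: Z = R = 28.5 Ω
  C: Z = 1/(jωC) = -j/(ω·C) = 0 - j6.929 Ω
Step 3 — Series combination: Z_total = R + C = 28.5 - j6.929 Ω = 29.33∠-13.7° Ω.
Step 4 — Power factor: PF = cos(φ) = Re(Z)/|Z| = 28.5/29.33 = 0.9717.
Step 5 — Type: Im(Z) = -6.929 ⇒ leading (phase φ = -13.7°).

PF = 0.9717 (leading, φ = -13.7°)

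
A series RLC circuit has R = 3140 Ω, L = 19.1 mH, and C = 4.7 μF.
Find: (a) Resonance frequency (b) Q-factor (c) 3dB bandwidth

Step 1 — Resonance: ω₀ = 1/√(LC) = 1/√(0.0191·4.7e-06) = 3338 rad/s.
Step 2 — f₀ = ω₀/(2π) = 531.2 Hz.
Step 3 — Series Q: Q = ω₀L/R = 3338·0.0191/3140 = 0.0203.
Step 4 — Bandwidth: Δω = ω₀/Q = 1.644e+05 rad/s; BW = Δω/(2π) = 2.616e+04 Hz.

(a) f₀ = 531.2 Hz  (b) Q = 0.0203  (c) BW = 2.616e+04 Hz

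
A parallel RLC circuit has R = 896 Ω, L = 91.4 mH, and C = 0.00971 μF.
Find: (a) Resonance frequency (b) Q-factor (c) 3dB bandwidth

Step 1 — Resonance: ω₀ = 1/√(LC) = 1/√(0.0914·9.71e-09) = 3.357e+04 rad/s.
Step 2 — f₀ = ω₀/(2π) = 5342 Hz.
Step 3 — Parallel Q: Q = R/(ω₀L) = 896/(3.357e+04·0.0914) = 0.292.
Step 4 — Bandwidth: Δω = ω₀/Q = 1.149e+05 rad/s; BW = Δω/(2π) = 1.829e+04 Hz.

(a) f₀ = 5342 Hz  (b) Q = 0.292  (c) BW = 1.829e+04 Hz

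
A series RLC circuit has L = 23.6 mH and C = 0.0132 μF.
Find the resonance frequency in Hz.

Step 1 — Resonance condition Im(Z)=0 gives ω₀ = 1/√(LC).
Step 2 — ω₀ = 1/√(0.0236·1.32e-08) = 5.666e+04 rad/s.
Step 3 — f₀ = ω₀/(2π) = 9017 Hz.

f₀ = 9017 Hz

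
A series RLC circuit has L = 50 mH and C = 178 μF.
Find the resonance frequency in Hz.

Step 1 — Resonance condition Im(Z)=0 gives ω₀ = 1/√(LC).
Step 2 — ω₀ = 1/√(0.05·0.000178) = 335.2 rad/s.
Step 3 — f₀ = ω₀/(2π) = 53.35 Hz.

f₀ = 53.35 Hz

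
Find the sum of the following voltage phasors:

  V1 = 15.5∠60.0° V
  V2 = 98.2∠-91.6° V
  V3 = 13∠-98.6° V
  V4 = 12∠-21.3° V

Step 1 — Convert each phasor to rectangular form:
  V1 = 15.5·(cos(60.0°) + j·sin(60.0°)) = 7.75 + j13.42 V
  V2 = 98.2·(cos(-91.6°) + j·sin(-91.6°)) = -2.742 - j98.16 V
  V3 = 13·(cos(-98.6°) + j·sin(-98.6°)) = -1.944 - j12.85 V
  V4 = 12·(cos(-21.3°) + j·sin(-21.3°)) = 11.18 - j4.359 V
Step 2 — Sum components: V_total = 14.24 - j102 V.
Step 3 — Convert to polar: |V_total| = 102.9 V, ∠V_total = -82.0°.

V_total = 102.9∠-82.0° V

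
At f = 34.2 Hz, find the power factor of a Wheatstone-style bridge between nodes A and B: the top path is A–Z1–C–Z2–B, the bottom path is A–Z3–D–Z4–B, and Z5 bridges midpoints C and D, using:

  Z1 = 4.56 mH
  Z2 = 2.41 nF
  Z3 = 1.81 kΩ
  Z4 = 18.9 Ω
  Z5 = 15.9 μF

Step 1 — Angular frequency: ω = 2π·f = 2π·34.2 = 214.9 rad/s.
Step 2 — Component impedances:
  Z1: Z = jωL = j·214.9·0.00456 = 0 + j0.9799 Ω
  Z2: Z = 1/(jωC) = -j/(ω·C) = 0 - j1.931e+06 Ω
  Z3: Z = R = 1810 Ω
  Z4: Z = R = 18.9 Ω
  Z5: Z = 1/(jωC) = -j/(ω·C) = 0 - j292.7 Ω
Step 3 — Bridge requires nodal analysis (the Z5 bridge couples midpoints C and D, so the two paths cannot be reduced to a simple series/parallel combination). Setting node B to ground and injecting 1 A at node A, the 3-node admittance system at A, C, D solves to V_A = Z_AB = 64.7 - j284.3 Ω = 291.5∠-77.2° Ω.
Step 4 — Power factor: PF = cos(φ) = Re(Z)/|Z| = 64.702/291.55 = 0.2219.
Step 5 — Type: Im(Z) = -284.3 ⇒ leading (phase φ = -77.2°).

PF = 0.2219 (leading, φ = -77.2°)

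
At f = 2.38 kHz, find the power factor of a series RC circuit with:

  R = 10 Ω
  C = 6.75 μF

Step 1 — Angular frequency: ω = 2π·f = 2π·2380 = 1.495e+04 rad/s.
Step 2 — Component impedances:
  R: Z = R = 10 Ω
  C: Z = 1/(jωC) = -j/(ω·C) = 0 - j9.907 Ω
Step 3 — Series combination: Z_total = R + C = 10 - j9.907 Ω = 14.08∠-44.7° Ω.
Step 4 — Power factor: PF = cos(φ) = Re(Z)/|Z| = 10/14.076 = 0.7104.
Step 5 — Type: Im(Z) = -9.907 ⇒ leading (phase φ = -44.7°).

PF = 0.7104 (leading, φ = -44.7°)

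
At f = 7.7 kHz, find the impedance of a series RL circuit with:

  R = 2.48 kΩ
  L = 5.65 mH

Step 1 — Angular frequency: ω = 2π·f = 2π·7700 = 4.838e+04 rad/s.
Step 2 — Component impedances:
  R: Z = R = 2480 Ω
  L: Z = jωL = j·4.838e+04·0.00565 = 0 + j273.3 Ω
Step 3 — Series combination: Z_total = R + L = 2480 + j273.3 Ω = 2495∠6.3° Ω.

Z = 2480 + j273.3 Ω = 2495∠6.3° Ω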